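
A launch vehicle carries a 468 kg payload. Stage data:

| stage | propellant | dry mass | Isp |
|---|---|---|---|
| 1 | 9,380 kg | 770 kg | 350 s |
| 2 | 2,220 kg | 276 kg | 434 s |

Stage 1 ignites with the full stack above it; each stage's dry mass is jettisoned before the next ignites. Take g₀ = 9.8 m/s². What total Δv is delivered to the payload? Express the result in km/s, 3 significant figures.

Δv ≈ 10.2 km/s

Ignition mass of stage 1 = 9,380+770 + 2,220+276 + 468 = 13,114 kg.
Stage 1: m₀ = 13,114 kg, m_f = 13,114 − 9,380 = 3,734 kg; Δv = 350×9.8×ln(3.512) = 3430.0×1.2562 ≈ 4309 m/s.
Stage 2: m₀ = 2,964 kg, m_f = 2,964 − 2,220 = 744 kg; Δv = 434×9.8×ln(3.984) = 4253.2×1.3823 ≈ 5879 m/s.
Total Δv = 4309 + 5879 = 10188 m/s.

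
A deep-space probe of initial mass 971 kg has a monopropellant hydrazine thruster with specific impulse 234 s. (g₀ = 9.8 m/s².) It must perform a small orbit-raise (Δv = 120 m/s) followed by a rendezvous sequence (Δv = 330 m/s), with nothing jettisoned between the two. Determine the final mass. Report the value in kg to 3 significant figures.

final mass ≈ 798 kg

v_e = Isp · g₀ = 234 × 9.8 = 2293.2 m/s.
After the first burn: m = 971 × exp(−120/2293.2) = 971 × 0.94902 = 921.498 kg.
After the second burn: m = 921.498 × exp(−330/2293.2) = 921.498 × 0.86597 = 797.99 kg.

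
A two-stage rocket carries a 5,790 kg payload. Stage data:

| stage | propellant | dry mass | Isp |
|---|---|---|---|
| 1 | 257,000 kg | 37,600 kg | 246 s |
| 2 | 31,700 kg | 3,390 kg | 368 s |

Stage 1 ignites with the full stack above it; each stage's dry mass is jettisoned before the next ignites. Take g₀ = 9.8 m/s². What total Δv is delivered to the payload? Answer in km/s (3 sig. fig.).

Ignition mass of stage 1 = 257,000+37,600 + 31,700+3,390 + 5,790 = 335,480 kg.
Stage 1: m₀ = 335,480 kg, m_f = 335,480 − 257,000 = 78,480 kg; Δv = 246×9.8×ln(4.275) = 2410.8×1.4527 ≈ 3502 m/s.
Stage 2: m₀ = 40,880 kg, m_f = 40,880 − 31,700 = 9,180 kg; Δv = 368×9.8×ln(4.453) = 3606.4×1.4936 ≈ 5387 m/s.
Total Δv = 3502 + 5387 = 8889 m/s.

Δv ≈ 8.89 km/s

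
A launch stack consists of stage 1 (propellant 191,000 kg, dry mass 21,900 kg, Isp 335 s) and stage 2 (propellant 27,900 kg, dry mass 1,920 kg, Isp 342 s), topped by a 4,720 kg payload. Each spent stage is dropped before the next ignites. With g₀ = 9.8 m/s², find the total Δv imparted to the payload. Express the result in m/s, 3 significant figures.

Δv ≈ 10400 m/s

Ignition mass of stage 1 = 191,000+21,900 + 27,900+1,920 + 4,720 = 247,440 kg.
Stage 1: m₀ = 247,440 kg, m_f = 247,440 − 191,000 = 56,440 kg; Δv = 335×9.8×ln(4.384) = 3283.0×1.4780 ≈ 4852 m/s.
Stage 2: m₀ = 34,540 kg, m_f = 34,540 − 27,900 = 6,640 kg; Δv = 342×9.8×ln(5.202) = 3351.6×1.6490 ≈ 5527 m/s.
Total Δv = 4852 + 5527 = 10379 m/s.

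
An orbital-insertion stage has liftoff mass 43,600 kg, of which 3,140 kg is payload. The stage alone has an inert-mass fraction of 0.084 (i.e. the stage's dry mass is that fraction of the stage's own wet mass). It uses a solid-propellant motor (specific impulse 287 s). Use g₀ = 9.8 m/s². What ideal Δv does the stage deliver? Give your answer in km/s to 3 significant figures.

Stage wet mass = m₀ − payload = 43,600 − 3,140 = 40,460 kg.
Stage dry mass = ε × stage wet mass = 0.084 × 40,460 = 3,398.64 kg.
Burnout mass m_f = stage dry + payload = 3,398.64 + 3,140 = 6,538.64 kg.
v_e = Isp · g₀ = 287 × 9.8 = 2812.6 m/s.
Δv = v_e · ln(43,600/6,538.64) = 2812.6 × ln(6.668) = 2812.6 × 1.8973 ≈ 5336 m/s.

Δv ≈ 5.34 km/s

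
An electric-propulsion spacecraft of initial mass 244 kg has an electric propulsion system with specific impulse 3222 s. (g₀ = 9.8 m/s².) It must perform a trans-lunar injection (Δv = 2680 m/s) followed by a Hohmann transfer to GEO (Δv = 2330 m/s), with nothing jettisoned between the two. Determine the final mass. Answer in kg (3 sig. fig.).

final mass ≈ 208 kg

v_e = Isp · g₀ = 3222 × 9.8 = 31575.6 m/s.
After the first burn: m = 244 × exp(−2680/31575.6) = 244 × 0.91863 = 224.146 kg.
After the second burn: m = 224.146 × exp(−2330/31575.6) = 224.146 × 0.92887 = 208.202 kg.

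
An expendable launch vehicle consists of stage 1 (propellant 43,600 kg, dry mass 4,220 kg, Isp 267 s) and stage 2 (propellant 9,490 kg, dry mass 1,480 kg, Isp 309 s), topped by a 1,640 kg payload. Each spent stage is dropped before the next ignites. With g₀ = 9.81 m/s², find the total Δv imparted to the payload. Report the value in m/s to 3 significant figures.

Ignition mass of stage 1 = 43,600+4,220 + 9,490+1,480 + 1,640 = 60,430 kg.
Stage 1: m₀ = 60,430 kg, m_f = 60,430 − 43,600 = 16,830 kg; Δv = 267×9.81×ln(3.591) = 2619.3×1.2783 ≈ 3348 m/s.
Stage 2: m₀ = 12,610 kg, m_f = 12,610 − 9,490 = 3,120 kg; Δv = 309×9.81×ln(4.042) = 3031.3×1.3967 ≈ 4234 m/s.
Total Δv = 3348 + 4234 = 7582 m/s.

Δv ≈ 7580 m/s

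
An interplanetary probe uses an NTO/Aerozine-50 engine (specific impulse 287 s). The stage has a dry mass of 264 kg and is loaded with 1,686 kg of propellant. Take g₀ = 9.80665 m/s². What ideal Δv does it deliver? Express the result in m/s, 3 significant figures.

Δv ≈ 5630 m/s

v_e = Isp · g₀ = 287 × 9.80665 = 2814.5 m/s.
m₀ = m_dry + m_prop = 264 + 1,686 = 1,950 kg.
Δv = v_e · ln(m₀/m_f) = 2814.5 × ln(7.386) = 2814.5 × 1.9996 ≈ 5628.0 m/s.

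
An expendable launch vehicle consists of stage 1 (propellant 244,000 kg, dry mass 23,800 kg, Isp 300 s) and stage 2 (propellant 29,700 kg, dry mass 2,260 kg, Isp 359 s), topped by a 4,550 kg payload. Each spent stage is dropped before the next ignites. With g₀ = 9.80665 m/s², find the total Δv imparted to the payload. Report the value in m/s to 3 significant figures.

Δv ≈ 10700 m/s

Ignition mass of stage 1 = 244,000+23,800 + 29,700+2,260 + 4,550 = 304,310 kg.
Stage 1: m₀ = 304,310 kg, m_f = 304,310 − 244,000 = 60,310 kg; Δv = 300×9.80665×ln(5.046) = 2942.0×1.6185 ≈ 4762 m/s.
Stage 2: m₀ = 36,510 kg, m_f = 36,510 − 29,700 = 6,810 kg; Δv = 359×9.80665×ln(5.361) = 3520.6×1.6792 ≈ 5912 m/s.
Total Δv = 4762 + 5912 = 10674 m/s.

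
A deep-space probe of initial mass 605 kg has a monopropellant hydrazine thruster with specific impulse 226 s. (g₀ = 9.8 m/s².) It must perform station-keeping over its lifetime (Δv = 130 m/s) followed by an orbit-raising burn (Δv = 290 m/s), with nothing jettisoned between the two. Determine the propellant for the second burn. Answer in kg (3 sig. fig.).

v_e = Isp · g₀ = 226 × 9.8 = 2214.8 m/s.
After the first burn: m = 605 × exp(−130/2214.8) = 605 × 0.94299 = 570.509 kg.
After the second burn: m = 570.509 × exp(−290/2214.8) = 570.509 × 0.87727 = 500.49 kg.
Second-burn propellant = 570.509 − 500.49 = 70.019 kg.

propellant for the second burn ≈ 70.0 kg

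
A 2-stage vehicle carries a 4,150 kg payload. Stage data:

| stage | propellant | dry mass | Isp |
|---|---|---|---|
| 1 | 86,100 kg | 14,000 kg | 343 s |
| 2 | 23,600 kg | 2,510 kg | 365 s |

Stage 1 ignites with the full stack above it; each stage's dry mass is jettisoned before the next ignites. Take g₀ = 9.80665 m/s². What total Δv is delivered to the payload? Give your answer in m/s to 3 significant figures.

Δv ≈ 9050 m/s

Ignition mass of stage 1 = 86,100+14,000 + 23,600+2,510 + 4,150 = 130,360 kg.
Stage 1: m₀ = 130,360 kg, m_f = 130,360 − 86,100 = 44,260 kg; Δv = 343×9.80665×ln(2.945) = 3363.7×1.0802 ≈ 3634 m/s.
Stage 2: m₀ = 30,260 kg, m_f = 30,260 − 23,600 = 6,660 kg; Δv = 365×9.80665×ln(4.544) = 3579.4×1.5137 ≈ 5418 m/s.
Total Δv = 3634 + 5418 = 9052 m/s.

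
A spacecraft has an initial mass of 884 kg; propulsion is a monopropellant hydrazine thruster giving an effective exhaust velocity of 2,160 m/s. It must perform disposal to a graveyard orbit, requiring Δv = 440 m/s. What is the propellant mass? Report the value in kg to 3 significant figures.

m₀/m_f = exp(Δv / v_e) = exp(440 / 2160.0) = exp(0.2037) = 1.2259.
m_f = 884 / 1.2259 = 721.103 kg, so propellant = m₀ − m_f = 884 − 721.103 = 162.897 kg.

propellant mass ≈ 163 kg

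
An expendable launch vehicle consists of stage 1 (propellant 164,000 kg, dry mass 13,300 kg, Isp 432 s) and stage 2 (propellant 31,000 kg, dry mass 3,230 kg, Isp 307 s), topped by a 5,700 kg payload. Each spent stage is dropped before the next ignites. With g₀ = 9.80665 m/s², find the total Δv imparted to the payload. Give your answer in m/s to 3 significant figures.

Δv ≈ 10500 m/s

Ignition mass of stage 1 = 164,000+13,300 + 31,000+3,230 + 5,700 = 217,230 kg.
Stage 1: m₀ = 217,230 kg, m_f = 217,230 − 164,000 = 53,230 kg; Δv = 432×9.80665×ln(4.081) = 4236.5×1.4063 ≈ 5958 m/s.
Stage 2: m₀ = 39,930 kg, m_f = 39,930 − 31,000 = 8,930 kg; Δv = 307×9.80665×ln(4.471) = 3010.6×1.4977 ≈ 4509 m/s.
Total Δv = 5958 + 4509 = 10467 m/s.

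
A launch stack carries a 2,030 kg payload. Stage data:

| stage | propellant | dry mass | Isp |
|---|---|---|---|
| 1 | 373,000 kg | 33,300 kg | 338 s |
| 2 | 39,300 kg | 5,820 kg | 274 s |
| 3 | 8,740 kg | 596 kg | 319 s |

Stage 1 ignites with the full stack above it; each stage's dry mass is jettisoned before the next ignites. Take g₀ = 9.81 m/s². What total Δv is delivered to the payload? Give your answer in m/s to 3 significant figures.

Ignition mass of stage 1 = 373,000+33,300 + 39,300+5,820 + 8,740+596 + 2,030 = 462,786 kg.
Stage 1: m₀ = 462,786 kg, m_f = 462,786 − 373,000 = 89,786 kg; Δv = 338×9.81×ln(5.154) = 3315.8×1.6398 ≈ 5437 m/s.
Stage 2: m₀ = 56,486 kg, m_f = 56,486 − 39,300 = 17,186 kg; Δv = 274×9.81×ln(3.287) = 2687.9×1.1899 ≈ 3198 m/s.
Stage 3: m₀ = 11,366 kg, m_f = 11,366 − 8,740 = 2,626 kg; Δv = 319×9.81×ln(4.328) = 3129.4×1.4652 ≈ 4585 m/s.
Total Δv = 5437 + 3198 + 4585 = 13220 m/s.

Δv ≈ 13200 m/s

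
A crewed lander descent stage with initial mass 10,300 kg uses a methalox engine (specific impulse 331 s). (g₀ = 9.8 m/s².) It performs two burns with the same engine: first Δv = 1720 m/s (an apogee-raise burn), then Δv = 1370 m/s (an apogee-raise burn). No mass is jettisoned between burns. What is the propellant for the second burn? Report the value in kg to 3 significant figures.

propellant for the second burn ≈ 2090 kg

v_e = Isp · g₀ = 331 × 9.8 = 3243.8 m/s.
After the first burn: m = 10300 × exp(−1720/3243.8) = 10300 × 0.58846 = 6,061.14 kg.
After the second burn: m = 6,061.14 × exp(−1370/3243.8) = 6,061.14 × 0.65551 = 3,973.14 kg.
Second-burn propellant = 6,061.14 − 3,973.14 = 2,088 kg.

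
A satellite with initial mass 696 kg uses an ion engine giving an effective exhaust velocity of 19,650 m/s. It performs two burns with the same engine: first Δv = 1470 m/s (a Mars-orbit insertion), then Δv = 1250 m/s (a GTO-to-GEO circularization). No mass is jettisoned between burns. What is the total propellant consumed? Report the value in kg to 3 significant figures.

total propellant consumed ≈ 90.0 kg

After the first burn: m = 696 × exp(−1470/19650.0) = 696 × 0.92792 = 645.832 kg.
After the second burn: m = 645.832 × exp(−1250/19650.0) = 645.832 × 0.93837 = 606.029 kg.
Total propellant = m₀ − m_final = 696 − 606.029 = 89.971 kg.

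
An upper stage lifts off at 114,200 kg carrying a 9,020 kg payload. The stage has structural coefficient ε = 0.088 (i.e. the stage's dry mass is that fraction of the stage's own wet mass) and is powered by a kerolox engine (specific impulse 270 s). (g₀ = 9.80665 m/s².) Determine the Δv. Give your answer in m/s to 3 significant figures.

Δv ≈ 4850 m/s

Stage wet mass = m₀ − payload = 114,200 − 9,020 = 105,180 kg.
Stage dry mass = ε × stage wet mass = 0.088 × 105,180 = 9,255.84 kg.
Burnout mass m_f = stage dry + payload = 9,255.84 + 9,020 = 18,275.84 kg.
v_e = Isp · g₀ = 270 × 9.80665 = 2647.8 m/s.
Δv = v_e · ln(114,200/18,275.84) = 2647.8 × ln(6.249) = 2647.8 × 1.8324 ≈ 4852 m/s.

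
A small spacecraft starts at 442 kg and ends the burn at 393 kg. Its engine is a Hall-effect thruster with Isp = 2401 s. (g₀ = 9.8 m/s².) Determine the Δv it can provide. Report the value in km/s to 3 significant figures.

v_e = Isp · g₀ = 2401 × 9.8 = 23529.8 m/s.
By the Tsiolkovsky rocket equation, Δv = v_e · ln(m₀/m_f) = 23529.8 × ln(1.125) = 23529.8 × 0.1175 ≈ 2764.8 m/s.

Δv ≈ 2.76 km/s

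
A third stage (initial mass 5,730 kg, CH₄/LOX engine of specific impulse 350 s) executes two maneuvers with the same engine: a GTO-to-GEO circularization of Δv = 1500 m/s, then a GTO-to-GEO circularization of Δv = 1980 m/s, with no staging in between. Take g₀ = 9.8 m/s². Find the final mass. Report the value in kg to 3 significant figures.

final mass ≈ 2080 kg

v_e = Isp · g₀ = 350 × 9.8 = 3430.0 m/s.
After the first burn: m = 5730 × exp(−1500/3430.0) = 5730 × 0.64577 = 3,700.26 kg.
After the second burn: m = 3,700.26 × exp(−1980/3430.0) = 3,700.26 × 0.56143 = 2,077.44 kg.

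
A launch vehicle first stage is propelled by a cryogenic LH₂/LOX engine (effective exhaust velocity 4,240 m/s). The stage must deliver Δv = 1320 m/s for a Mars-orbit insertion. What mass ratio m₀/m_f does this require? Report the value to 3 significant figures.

mass ratio ≈ 1.37

Using Δv = v_e ln(m₀/m_f): m₀/m_f = exp(Δv / v_e) = exp(1320 / 4240.0) = exp(0.3113) = 1.3652.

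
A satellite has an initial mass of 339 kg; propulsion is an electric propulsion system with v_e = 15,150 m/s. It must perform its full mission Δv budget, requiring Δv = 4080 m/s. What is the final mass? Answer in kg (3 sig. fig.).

final mass ≈ 259 kg

Rocket equation: m₀/m_f = exp(Δv / v_e) = exp(4080 / 15150.0) = exp(0.2693) = 1.3091.
m_f = m₀ / 1.3091 = 339 / 1.3091 = 258.957 kg.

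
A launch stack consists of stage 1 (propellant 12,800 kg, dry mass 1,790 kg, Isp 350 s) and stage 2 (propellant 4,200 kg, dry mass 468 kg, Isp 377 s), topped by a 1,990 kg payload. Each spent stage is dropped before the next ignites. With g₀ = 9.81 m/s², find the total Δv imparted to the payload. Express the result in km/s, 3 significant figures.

Δv ≈ 6.85 km/s

Ignition mass of stage 1 = 12,800+1,790 + 4,200+468 + 1,990 = 21,248 kg.
Stage 1: m₀ = 21,248 kg, m_f = 21,248 − 12,800 = 8,448 kg; Δv = 350×9.81×ln(2.515) = 3433.5×0.9223 ≈ 3167 m/s.
Stage 2: m₀ = 6,658 kg, m_f = 6,658 − 4,200 = 2,458 kg; Δv = 377×9.81×ln(2.709) = 3698.4×0.9965 ≈ 3685 m/s.
Total Δv = 3167 + 3685 = 6852 m/s.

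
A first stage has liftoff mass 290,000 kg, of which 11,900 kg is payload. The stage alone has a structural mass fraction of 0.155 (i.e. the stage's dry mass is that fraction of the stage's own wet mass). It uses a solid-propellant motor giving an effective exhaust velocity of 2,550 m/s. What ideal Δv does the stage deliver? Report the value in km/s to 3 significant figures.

Stage wet mass = m₀ − payload = 290,000 − 11,900 = 278,100 kg.
Stage dry mass = ε × stage wet mass = 0.155 × 278,100 = 43,105.5 kg.
Burnout mass m_f = stage dry + payload = 43,105.5 + 11,900 = 55,005.5 kg.
Using Δv = v_e ln(m₀/m_f): Δv = v_e · ln(290,000/55,005.5) = 2550.0 × ln(5.272) = 2550.0 × 1.6624 ≈ 4239 m/s.

Δv ≈ 4.24 km/s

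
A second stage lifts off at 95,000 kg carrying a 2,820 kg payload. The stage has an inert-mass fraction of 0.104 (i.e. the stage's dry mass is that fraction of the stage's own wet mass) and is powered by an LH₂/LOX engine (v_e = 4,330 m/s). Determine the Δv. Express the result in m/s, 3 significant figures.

Δv ≈ 8810 m/s

Stage wet mass = m₀ − payload = 95,000 − 2,820 = 92,180 kg.
Stage dry mass = ε × stage wet mass = 0.104 × 92,180 = 9,586.72 kg.
Burnout mass m_f = stage dry + payload = 9,586.72 + 2,820 = 12,406.72 kg.
Δv = v_e · ln(95,000/12,406.72) = 4330.0 × ln(7.657) = 4330.0 × 2.0356 ≈ 8814 m/s.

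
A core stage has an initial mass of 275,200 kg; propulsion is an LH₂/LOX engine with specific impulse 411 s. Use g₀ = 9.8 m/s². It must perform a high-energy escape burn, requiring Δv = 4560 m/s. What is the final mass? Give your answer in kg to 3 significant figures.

v_e = Isp · g₀ = 411 × 9.8 = 4027.8 m/s.
Rocket equation: m₀/m_f = exp(Δv / v_e) = exp(4560 / 4027.8) = exp(1.1321) = 3.1023.
m_f = m₀ / 3.1023 = 275,200 / 3.1023 = 88,708.4 kg.

final mass ≈ 88700 kg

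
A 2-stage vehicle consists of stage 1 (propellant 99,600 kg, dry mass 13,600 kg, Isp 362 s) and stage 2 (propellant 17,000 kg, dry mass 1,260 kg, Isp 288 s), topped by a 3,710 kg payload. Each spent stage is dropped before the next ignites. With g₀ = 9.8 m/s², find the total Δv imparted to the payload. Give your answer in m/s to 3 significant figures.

Δv ≈ 8930 m/s

Ignition mass of stage 1 = 99,600+13,600 + 17,000+1,260 + 3,710 = 135,170 kg.
Stage 1: m₀ = 135,170 kg, m_f = 135,170 − 99,600 = 35,570 kg; Δv = 362×9.8×ln(3.8) = 3547.6×1.3350 ≈ 4736 m/s.
Stage 2: m₀ = 21,970 kg, m_f = 21,970 − 17,000 = 4,970 kg; Δv = 288×9.8×ln(4.421) = 2822.4×1.4863 ≈ 4195 m/s.
Total Δv = 4736 + 4195 = 8931 m/s.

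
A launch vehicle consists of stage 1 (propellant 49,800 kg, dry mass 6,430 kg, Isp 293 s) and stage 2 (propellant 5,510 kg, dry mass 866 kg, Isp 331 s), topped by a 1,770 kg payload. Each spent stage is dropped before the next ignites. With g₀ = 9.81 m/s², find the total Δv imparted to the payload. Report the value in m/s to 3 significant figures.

Δv ≈ 7930 m/s

Ignition mass of stage 1 = 49,800+6,430 + 5,510+866 + 1,770 = 64,376 kg.
Stage 1: m₀ = 64,376 kg, m_f = 64,376 − 49,800 = 14,576 kg; Δv = 293×9.81×ln(4.417) = 2874.3×1.4854 ≈ 4269 m/s.
Stage 2: m₀ = 8,146 kg, m_f = 8,146 − 5,510 = 2,636 kg; Δv = 331×9.81×ln(3.09) = 3247.1×1.1283 ≈ 3664 m/s.
Total Δv = 4269 + 3664 = 7933 m/s.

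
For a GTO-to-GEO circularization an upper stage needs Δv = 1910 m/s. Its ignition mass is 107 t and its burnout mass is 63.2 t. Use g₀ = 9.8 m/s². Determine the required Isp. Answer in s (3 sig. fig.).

Isp ≈ 370 s

ln(m₀/m_f) = ln(107000/63200) = ln(1.693) = 0.5265.
From the ideal rocket equation, v_e = Δv / ln(m₀/m_f) = 1910 / 0.5265 = 3627.6 m/s.
Isp = v_e / g₀ = 3627.6 / 9.8 = 370.2 s.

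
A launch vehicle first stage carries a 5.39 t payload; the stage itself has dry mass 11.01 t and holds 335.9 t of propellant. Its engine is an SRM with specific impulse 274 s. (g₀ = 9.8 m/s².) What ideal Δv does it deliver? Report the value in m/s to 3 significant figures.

v_e = Isp · g₀ = 274 × 9.8 = 2685.2 m/s.
m₀ = payload + dry + propellant = 5.39 + 11.01 + 335.9 = 352.3 t.
m_f = payload + dry = 5.39 + 11.01 = 16.4 t.
Rocket equation: Δv = v_e · ln(m₀/m_f) = 2685.2 × ln(21.48) = 2685.2 × 3.0672 ≈ 8236.1 m/s.

Δv ≈ 8240 m/s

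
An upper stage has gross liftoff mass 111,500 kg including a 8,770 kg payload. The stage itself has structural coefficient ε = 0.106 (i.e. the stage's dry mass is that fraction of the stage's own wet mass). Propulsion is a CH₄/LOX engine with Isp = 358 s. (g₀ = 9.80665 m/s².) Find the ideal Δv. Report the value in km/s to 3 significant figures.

Δv ≈ 6.09 km/s

Stage wet mass = m₀ − payload = 111,500 − 8,770 = 102,730 kg.
Stage dry mass = ε × stage wet mass = 0.106 × 102,730 = 10,889.4 kg.
Burnout mass m_f = stage dry + payload = 10,889.4 + 8,770 = 19,659.4 kg.
v_e = Isp · g₀ = 358 × 9.80665 = 3510.8 m/s.
From the ideal rocket equation, Δv = v_e · ln(111,500/19,659.4) = 3510.8 × ln(5.672) = 3510.8 × 1.7355 ≈ 6093 m/s.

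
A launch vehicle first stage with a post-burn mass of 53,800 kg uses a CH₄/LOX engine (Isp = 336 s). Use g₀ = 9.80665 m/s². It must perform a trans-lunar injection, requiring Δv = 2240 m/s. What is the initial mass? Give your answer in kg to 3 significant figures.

v_e = Isp · g₀ = 336 × 9.80665 = 3295.0 m/s.
Using Δv = v_e ln(m₀/m_f): m₀/m_f = exp(Δv / v_e) = exp(2240 / 3295.0) = exp(0.6798) = 1.9735.
m₀ = m_f × 1.9735 = 53,800 × 1.9735 = 106,174 kg.

initial mass ≈ 106000 kg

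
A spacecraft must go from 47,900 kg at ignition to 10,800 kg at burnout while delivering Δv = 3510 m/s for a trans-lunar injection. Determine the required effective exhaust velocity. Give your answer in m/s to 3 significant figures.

ln(m₀/m_f) = ln(47900/10800) = ln(4.435) = 1.4896.
v_e = Δv / ln(m₀/m_f) = 3510 / 1.4896 = 2356.4 m/s.

v_e ≈ 2360 m/s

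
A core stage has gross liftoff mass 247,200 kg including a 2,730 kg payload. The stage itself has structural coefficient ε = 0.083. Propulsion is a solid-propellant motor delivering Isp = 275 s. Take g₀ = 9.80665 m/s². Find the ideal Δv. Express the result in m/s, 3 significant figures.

Stage wet mass = m₀ − payload = 247,200 − 2,730 = 244,470 kg.
Stage dry mass = ε × stage wet mass = 0.083 × 244,470 = 20,291 kg.
Burnout mass m_f = stage dry + payload = 20,291 + 2,730 = 23,021 kg.
v_e = Isp · g₀ = 275 × 9.80665 = 2696.8 m/s.
Using Δv = v_e ln(m₀/m_f): Δv = v_e · ln(247,200/23,021) = 2696.8 × ln(10.74) = 2696.8 × 2.3738 ≈ 6402 m/s.

Δv ≈ 6400 m/s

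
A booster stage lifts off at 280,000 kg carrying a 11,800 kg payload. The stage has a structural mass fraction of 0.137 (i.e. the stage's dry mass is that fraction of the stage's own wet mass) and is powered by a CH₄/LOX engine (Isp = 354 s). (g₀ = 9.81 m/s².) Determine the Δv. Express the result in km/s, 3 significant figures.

Δv ≈ 6.09 km/s

Stage wet mass = m₀ − payload = 280,000 − 11,800 = 268,200 kg.
Stage dry mass = ε × stage wet mass = 0.137 × 268,200 = 36,743.4 kg.
Burnout mass m_f = stage dry + payload = 36,743.4 + 11,800 = 48,543.4 kg.
v_e = Isp · g₀ = 354 × 9.81 = 3472.7 m/s.
Using Δv = v_e ln(m₀/m_f): Δv = v_e · ln(280,000/48,543.4) = 3472.7 × ln(5.768) = 3472.7 × 1.7523 ≈ 6085 m/s.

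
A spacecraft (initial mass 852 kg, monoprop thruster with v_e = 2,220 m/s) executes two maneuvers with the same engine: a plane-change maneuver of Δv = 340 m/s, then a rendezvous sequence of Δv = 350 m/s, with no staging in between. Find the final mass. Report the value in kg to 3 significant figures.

After the first burn: m = 852 × exp(−340/2220.0) = 852 × 0.85800 = 731.016 kg.
After the second burn: m = 731.016 × exp(−350/2220.0) = 731.016 × 0.85414 = 624.39 kg.

final mass ≈ 624 kg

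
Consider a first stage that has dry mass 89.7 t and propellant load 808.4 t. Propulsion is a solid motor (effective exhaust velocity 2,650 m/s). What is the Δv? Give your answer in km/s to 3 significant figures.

m₀ = m_dry + m_prop = 89.7 + 808.4 = 898.1 t.
Rocket equation: Δv = v_e · ln(m₀/m_f) = 2650.0 × ln(10.01) = 2650.0 × 2.3038 ≈ 6105.1 m/s.

Δv ≈ 6.11 km/s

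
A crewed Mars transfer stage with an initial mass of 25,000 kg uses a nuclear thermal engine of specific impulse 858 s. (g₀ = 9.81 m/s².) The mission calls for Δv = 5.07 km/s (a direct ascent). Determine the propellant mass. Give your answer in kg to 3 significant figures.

v_e = Isp · g₀ = 858 × 9.81 = 8417.0 m/s.
m₀/m_f = exp(Δv / v_e) = exp(5070 / 8417.0) = exp(0.6024) = 1.8264.
m_f = 25,000 / 1.8264 = 13,688.1 kg, so propellant = m₀ − m_f = 25,000 − 13,688.1 = 11,311.9 kg.

propellant mass ≈ 11300 kg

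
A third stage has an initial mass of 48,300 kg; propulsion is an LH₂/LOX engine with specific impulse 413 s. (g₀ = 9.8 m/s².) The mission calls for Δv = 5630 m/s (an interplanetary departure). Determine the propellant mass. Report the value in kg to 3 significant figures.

v_e = Isp · g₀ = 413 × 9.8 = 4047.4 m/s.
m₀/m_f = exp(Δv / v_e) = exp(5630 / 4047.4) = exp(1.3910) = 4.0189.
m_f = 48,300 / 4.0189 = 12,018.2 kg, so propellant = m₀ − m_f = 48,300 − 12,018.2 = 36,281.8 kg.

propellant mass ≈ 36300 kg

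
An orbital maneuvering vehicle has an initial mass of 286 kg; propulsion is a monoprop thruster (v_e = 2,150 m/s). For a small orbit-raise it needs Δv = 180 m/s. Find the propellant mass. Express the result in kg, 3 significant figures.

m₀/m_f = exp(Δv / v_e) = exp(180 / 2150.0) = exp(0.0837) = 1.0873.
m_f = 286 / 1.0873 = 263.037 kg, so propellant = m₀ − m_f = 286 − 263.037 = 22.963 kg.

propellant mass ≈ 23.0 kg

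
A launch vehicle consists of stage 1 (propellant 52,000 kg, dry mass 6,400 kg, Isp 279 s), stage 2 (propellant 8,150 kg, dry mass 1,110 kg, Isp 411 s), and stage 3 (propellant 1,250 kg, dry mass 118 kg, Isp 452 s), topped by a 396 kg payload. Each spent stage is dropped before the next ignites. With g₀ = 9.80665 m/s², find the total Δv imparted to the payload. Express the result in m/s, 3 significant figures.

Ignition mass of stage 1 = 52,000+6,400 + 8,150+1,110 + 1,250+118 + 396 = 69,424 kg.
Stage 1: m₀ = 69,424 kg, m_f = 69,424 − 52,000 = 17,424 kg; Δv = 279×9.80665×ln(3.984) = 2736.1×1.3824 ≈ 3782 m/s.
Stage 2: m₀ = 11,024 kg, m_f = 11,024 − 8,150 = 2,874 kg; Δv = 411×9.80665×ln(3.836) = 4030.5×1.3444 ≈ 5419 m/s.
Stage 3: m₀ = 1,764 kg, m_f = 1,764 − 1,250 = 514 kg; Δv = 452×9.80665×ln(3.432) = 4432.6×1.2331 ≈ 5466 m/s.
Total Δv = 3782 + 5419 + 5466 = 14667 m/s.

Δv ≈ 14700 m/s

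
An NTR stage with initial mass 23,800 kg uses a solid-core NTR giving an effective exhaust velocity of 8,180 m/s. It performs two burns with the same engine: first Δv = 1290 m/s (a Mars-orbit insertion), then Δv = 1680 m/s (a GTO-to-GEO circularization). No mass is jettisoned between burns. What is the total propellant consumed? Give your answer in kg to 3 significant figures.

total propellant consumed ≈ 7250 kg

After the first burn: m = 23800 × exp(−1290/8180.0) = 23800 × 0.85410 = 20,327.6 kg.
After the second burn: m = 20,327.6 × exp(−1680/8180.0) = 20,327.6 × 0.81434 = 16,553.6 kg.
Total propellant = m₀ − m_final = 23800 − 16,553.6 = 7,246.4 kg.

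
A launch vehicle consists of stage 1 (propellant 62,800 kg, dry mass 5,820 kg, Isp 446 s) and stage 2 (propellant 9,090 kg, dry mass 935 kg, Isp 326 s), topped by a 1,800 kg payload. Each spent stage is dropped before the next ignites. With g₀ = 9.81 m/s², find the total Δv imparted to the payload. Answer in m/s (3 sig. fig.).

Ignition mass of stage 1 = 62,800+5,820 + 9,090+935 + 1,800 = 80,445 kg.
Stage 1: m₀ = 80,445 kg, m_f = 80,445 − 62,800 = 17,645 kg; Δv = 446×9.81×ln(4.559) = 4375.3×1.5171 ≈ 6638 m/s.
Stage 2: m₀ = 11,825 kg, m_f = 11,825 − 9,090 = 2,735 kg; Δv = 326×9.81×ln(4.324) = 3198.1×1.4641 ≈ 4682 m/s.
Total Δv = 6638 + 4682 = 11320 m/s.

Δv ≈ 11300 m/s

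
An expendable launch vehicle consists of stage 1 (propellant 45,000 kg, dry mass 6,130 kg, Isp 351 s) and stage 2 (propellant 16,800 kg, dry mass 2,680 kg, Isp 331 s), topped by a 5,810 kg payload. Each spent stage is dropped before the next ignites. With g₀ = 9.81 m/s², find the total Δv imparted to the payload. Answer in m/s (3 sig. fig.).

Δv ≈ 6600 m/s

Ignition mass of stage 1 = 45,000+6,130 + 16,800+2,680 + 5,810 = 76,420 kg.
Stage 1: m₀ = 76,420 kg, m_f = 76,420 − 45,000 = 31,420 kg; Δv = 351×9.81×ln(2.432) = 3443.3×0.8888 ≈ 3060 m/s.
Stage 2: m₀ = 25,290 kg, m_f = 25,290 − 16,800 = 8,490 kg; Δv = 331×9.81×ln(2.979) = 3247.1×1.0915 ≈ 3544 m/s.
Total Δv = 3060 + 3544 = 6604 m/s.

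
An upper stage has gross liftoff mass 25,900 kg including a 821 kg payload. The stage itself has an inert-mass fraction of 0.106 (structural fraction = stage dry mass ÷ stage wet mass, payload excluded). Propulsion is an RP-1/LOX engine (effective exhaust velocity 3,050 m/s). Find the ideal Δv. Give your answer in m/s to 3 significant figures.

Δv ≈ 6120 m/s

Stage wet mass = m₀ − payload = 25,900 − 821 = 25,079 kg.
Stage dry mass = ε × stage wet mass = 0.106 × 25,079 = 2,658.37 kg.
Burnout mass m_f = stage dry + payload = 2,658.37 + 821 = 3,479.37 kg.
By the Tsiolkovsky rocket equation, Δv = v_e · ln(25,900/3,479.37) = 3050.0 × ln(7.444) = 3050.0 × 2.0074 ≈ 6123 m/s.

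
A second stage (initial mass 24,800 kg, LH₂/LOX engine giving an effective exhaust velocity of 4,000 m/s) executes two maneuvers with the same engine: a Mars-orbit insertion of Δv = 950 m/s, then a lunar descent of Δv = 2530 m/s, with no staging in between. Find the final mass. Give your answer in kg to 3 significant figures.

final mass ≈ 10400 kg

After the first burn: m = 24800 × exp(−950/4000.0) = 24800 × 0.78860 = 19,557.3 kg.
After the second burn: m = 19,557.3 × exp(−2530/4000.0) = 19,557.3 × 0.53126 = 10,390 kg.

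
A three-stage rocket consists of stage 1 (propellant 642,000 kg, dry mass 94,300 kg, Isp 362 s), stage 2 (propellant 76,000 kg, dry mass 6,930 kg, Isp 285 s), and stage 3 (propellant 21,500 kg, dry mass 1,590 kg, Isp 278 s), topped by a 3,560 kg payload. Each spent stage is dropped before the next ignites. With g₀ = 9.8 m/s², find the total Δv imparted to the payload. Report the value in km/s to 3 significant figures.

Δv ≈ 12.8 km/s

Ignition mass of stage 1 = 642,000+94,300 + 76,000+6,930 + 21,500+1,590 + 3,560 = 845,880 kg.
Stage 1: m₀ = 845,880 kg, m_f = 845,880 − 642,000 = 203,880 kg; Δv = 362×9.8×ln(4.149) = 3547.6×1.4228 ≈ 5048 m/s.
Stage 2: m₀ = 109,580 kg, m_f = 109,580 − 76,000 = 33,580 kg; Δv = 285×9.8×ln(3.263) = 2793.0×1.1827 ≈ 3303 m/s.
Stage 3: m₀ = 26,650 kg, m_f = 26,650 − 21,500 = 5,150 kg; Δv = 278×9.8×ln(5.175) = 2724.4×1.6438 ≈ 4478 m/s.
Total Δv = 5048 + 3303 + 4478 = 12829 m/s.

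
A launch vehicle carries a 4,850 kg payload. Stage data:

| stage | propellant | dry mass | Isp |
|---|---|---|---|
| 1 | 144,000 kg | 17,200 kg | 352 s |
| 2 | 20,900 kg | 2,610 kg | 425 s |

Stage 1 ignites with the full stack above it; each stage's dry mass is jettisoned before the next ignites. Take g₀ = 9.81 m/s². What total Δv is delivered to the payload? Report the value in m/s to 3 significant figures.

Ignition mass of stage 1 = 144,000+17,200 + 20,900+2,610 + 4,850 = 189,560 kg.
Stage 1: m₀ = 189,560 kg, m_f = 189,560 − 144,000 = 45,560 kg; Δv = 352×9.81×ln(4.161) = 3453.1×1.4257 ≈ 4923 m/s.
Stage 2: m₀ = 28,360 kg, m_f = 28,360 − 20,900 = 7,460 kg; Δv = 425×9.81×ln(3.802) = 4169.2×1.3354 ≈ 5568 m/s.
Total Δv = 4923 + 5568 = 10491 m/s.

Δv ≈ 10500 m/s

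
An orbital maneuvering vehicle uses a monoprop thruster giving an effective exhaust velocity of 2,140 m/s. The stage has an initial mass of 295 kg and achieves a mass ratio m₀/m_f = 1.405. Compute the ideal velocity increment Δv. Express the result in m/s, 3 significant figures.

Rocket equation: Δv = v_e · ln(1.405) = 2140.0 × 0.3400 ≈ 727.7 m/s.

Δv ≈ 728 m/s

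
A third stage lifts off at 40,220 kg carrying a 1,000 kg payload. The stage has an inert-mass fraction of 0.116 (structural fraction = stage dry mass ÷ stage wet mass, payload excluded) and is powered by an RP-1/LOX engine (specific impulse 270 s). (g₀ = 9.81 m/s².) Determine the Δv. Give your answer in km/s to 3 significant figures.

Δv ≈ 5.25 km/s

Stage wet mass = m₀ − payload = 40,220 − 1,000 = 39,220 kg.
Stage dry mass = ε × stage wet mass = 0.116 × 39,220 = 4,549.52 kg.
Burnout mass m_f = stage dry + payload = 4,549.52 + 1,000 = 5,549.52 kg.
v_e = Isp · g₀ = 270 × 9.81 = 2648.7 m/s.
Rocket equation: Δv = v_e · ln(40,220/5,549.52) = 2648.7 × ln(7.247) = 2648.7 × 1.9807 ≈ 5246 m/s.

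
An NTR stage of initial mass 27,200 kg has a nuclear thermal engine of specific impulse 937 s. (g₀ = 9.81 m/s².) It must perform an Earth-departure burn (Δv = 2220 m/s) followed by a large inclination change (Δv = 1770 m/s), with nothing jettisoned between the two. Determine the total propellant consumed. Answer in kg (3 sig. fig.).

v_e = Isp · g₀ = 937 × 9.81 = 9192.0 m/s.
After the first burn: m = 27200 × exp(−2220/9192.0) = 27200 × 0.78544 = 21,364 kg.
After the second burn: m = 21,364 × exp(−1770/9192.0) = 21,364 × 0.82485 = 17,622.1 kg.
Total propellant = m₀ − m_final = 27200 − 17,622.1 = 9,577.9 kg.

total propellant consumed ≈ 9580 kg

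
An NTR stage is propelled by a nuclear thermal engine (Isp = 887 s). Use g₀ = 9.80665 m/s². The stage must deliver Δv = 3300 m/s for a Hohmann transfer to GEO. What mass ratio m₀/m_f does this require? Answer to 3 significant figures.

v_e = Isp · g₀ = 887 × 9.80665 = 8698.5 m/s.
m₀/m_f = exp(Δv / v_e) = exp(3300 / 8698.5) = exp(0.3794) = 1.4614.

mass ratio ≈ 1.46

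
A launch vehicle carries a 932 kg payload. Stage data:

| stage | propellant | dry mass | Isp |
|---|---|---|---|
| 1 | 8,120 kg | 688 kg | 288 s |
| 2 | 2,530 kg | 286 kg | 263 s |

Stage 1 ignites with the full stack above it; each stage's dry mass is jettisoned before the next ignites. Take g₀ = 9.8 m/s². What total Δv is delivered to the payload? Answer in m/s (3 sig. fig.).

Ignition mass of stage 1 = 8,120+688 + 2,530+286 + 932 = 12,556 kg.
Stage 1: m₀ = 12,556 kg, m_f = 12,556 − 8,120 = 4,436 kg; Δv = 288×9.8×ln(2.83) = 2822.4×1.0404 ≈ 2937 m/s.
Stage 2: m₀ = 3,748 kg, m_f = 3,748 − 2,530 = 1,218 kg; Δv = 263×9.8×ln(3.077) = 2577.4×1.1240 ≈ 2897 m/s.
Total Δv = 2937 + 2897 = 5834 m/s.

Δv ≈ 5830 m/s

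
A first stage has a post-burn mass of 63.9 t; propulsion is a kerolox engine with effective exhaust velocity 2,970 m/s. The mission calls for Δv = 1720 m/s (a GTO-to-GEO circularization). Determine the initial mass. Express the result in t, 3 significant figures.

From the ideal rocket equation, m₀/m_f = exp(Δv / v_e) = exp(1720 / 2970.0) = exp(0.5791) = 1.7845.
m₀ = m_f × 1.7845 = 63.9 × 1.7845 = 114.03 t.

initial mass ≈ 114 t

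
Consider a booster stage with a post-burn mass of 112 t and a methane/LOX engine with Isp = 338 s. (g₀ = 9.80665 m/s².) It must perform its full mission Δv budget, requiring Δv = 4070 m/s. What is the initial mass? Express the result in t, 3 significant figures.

initial mass ≈ 382 t

v_e = Isp · g₀ = 338 × 9.80665 = 3314.6 m/s.
From the ideal rocket equation, m₀/m_f = exp(Δv / v_e) = exp(4070 / 3314.6) = exp(1.2279) = 3.4140.
m₀ = m_f × 3.4140 = 112 × 3.4140 = 382.368 t.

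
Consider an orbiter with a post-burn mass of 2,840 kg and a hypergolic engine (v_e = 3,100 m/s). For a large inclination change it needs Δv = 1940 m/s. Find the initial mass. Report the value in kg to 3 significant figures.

initial mass ≈ 5310 kg

By the Tsiolkovsky rocket equation, m₀/m_f = exp(Δv / v_e) = exp(1940 / 3100.0) = exp(0.6258) = 1.8698.
m₀ = m_f × 1.8698 = 2,840 × 1.8698 = 5,310.23 kg.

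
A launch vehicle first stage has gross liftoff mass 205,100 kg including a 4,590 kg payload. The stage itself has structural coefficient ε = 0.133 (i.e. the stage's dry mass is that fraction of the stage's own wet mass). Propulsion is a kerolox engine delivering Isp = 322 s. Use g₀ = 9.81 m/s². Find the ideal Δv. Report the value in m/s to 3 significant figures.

Stage wet mass = m₀ − payload = 205,100 − 4,590 = 200,510 kg.
Stage dry mass = ε × stage wet mass = 0.133 × 200,510 = 26,667.8 kg.
Burnout mass m_f = stage dry + payload = 26,667.8 + 4,590 = 31,257.8 kg.
v_e = Isp · g₀ = 322 × 9.81 = 3158.8 m/s.
Δv = v_e · ln(205,100/31,257.8) = 3158.8 × ln(6.562) = 3158.8 × 1.8812 ≈ 5942 m/s.

Δv ≈ 5940 m/s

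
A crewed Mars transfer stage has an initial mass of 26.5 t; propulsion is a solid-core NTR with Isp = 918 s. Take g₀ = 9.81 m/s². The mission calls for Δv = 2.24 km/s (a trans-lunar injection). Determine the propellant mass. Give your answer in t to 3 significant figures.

v_e = Isp · g₀ = 918 × 9.81 = 9005.6 m/s.
Using Δv = v_e ln(m₀/m_f): m₀/m_f = exp(Δv / v_e) = exp(2240 / 9005.6) = exp(0.2487) = 1.2824.
m_f = 26.5 / 1.2824 = 20.6644 t, so propellant = m₀ − m_f = 26.5 − 20.6644 = 5.8356 t.

propellant mass ≈ 5.84 t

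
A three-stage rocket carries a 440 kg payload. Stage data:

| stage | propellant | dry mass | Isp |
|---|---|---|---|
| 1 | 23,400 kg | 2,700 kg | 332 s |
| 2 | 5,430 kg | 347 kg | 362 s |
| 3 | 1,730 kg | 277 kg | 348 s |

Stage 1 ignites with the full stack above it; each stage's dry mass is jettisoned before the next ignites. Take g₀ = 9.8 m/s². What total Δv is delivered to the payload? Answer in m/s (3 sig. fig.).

Ignition mass of stage 1 = 23,400+2,700 + 5,430+347 + 1,730+277 + 440 = 34,324 kg.
Stage 1: m₀ = 34,324 kg, m_f = 34,324 − 23,400 = 10,924 kg; Δv = 332×9.8×ln(3.142) = 3253.6×1.1449 ≈ 3725 m/s.
Stage 2: m₀ = 8,224 kg, m_f = 8,224 − 5,430 = 2,794 kg; Δv = 362×9.8×ln(2.943) = 3547.6×1.0796 ≈ 3830 m/s.
Stage 3: m₀ = 2,447 kg, m_f = 2,447 − 1,730 = 717 kg; Δv = 348×9.8×ln(3.413) = 3410.4×1.2275 ≈ 4186 m/s.
Total Δv = 3725 + 3830 + 4186 = 11741 m/s.

Δv ≈ 11700 m/s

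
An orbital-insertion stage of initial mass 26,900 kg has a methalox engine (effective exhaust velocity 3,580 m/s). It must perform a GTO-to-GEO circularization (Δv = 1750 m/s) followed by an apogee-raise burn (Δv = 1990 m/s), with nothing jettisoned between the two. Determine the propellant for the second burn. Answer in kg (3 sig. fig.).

propellant for the second burn ≈ 7040 kg

After the first burn: m = 26900 × exp(−1750/3580.0) = 26900 × 0.61335 = 16,499.1 kg.
After the second burn: m = 16,499.1 × exp(−1990/3580.0) = 16,499.1 × 0.57358 = 9,463.55 kg.
Second-burn propellant = 16,499.1 − 9,463.55 = 7,035.55 kg.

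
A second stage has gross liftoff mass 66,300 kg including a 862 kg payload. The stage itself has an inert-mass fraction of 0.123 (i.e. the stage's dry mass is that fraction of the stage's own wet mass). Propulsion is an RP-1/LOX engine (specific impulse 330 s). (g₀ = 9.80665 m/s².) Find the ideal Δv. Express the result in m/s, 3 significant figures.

Δv ≈ 6490 m/s

Stage wet mass = m₀ − payload = 66,300 − 862 = 65,438 kg.
Stage dry mass = ε × stage wet mass = 0.123 × 65,438 = 8,048.87 kg.
Burnout mass m_f = stage dry + payload = 8,048.87 + 862 = 8,910.87 kg.
v_e = Isp · g₀ = 330 × 9.80665 = 3236.2 m/s.
From the ideal rocket equation, Δv = v_e · ln(66,300/8,910.87) = 3236.2 × ln(7.44) = 3236.2 × 2.0069 ≈ 6495 m/s.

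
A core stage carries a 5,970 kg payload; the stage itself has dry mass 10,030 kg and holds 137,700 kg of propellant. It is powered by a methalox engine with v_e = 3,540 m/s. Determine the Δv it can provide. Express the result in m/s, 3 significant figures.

Δv ≈ 8010 m/s

m₀ = payload + dry + propellant = 5,970 + 10,030 + 137,700 = 153,700 kg.
m_f = payload + dry = 5,970 + 10,030 = 16,000 kg.
From the ideal rocket equation, Δv = v_e · ln(m₀/m_f) = 3540.0 × ln(9.606) = 3540.0 × 2.2624 ≈ 8008.9 m/s.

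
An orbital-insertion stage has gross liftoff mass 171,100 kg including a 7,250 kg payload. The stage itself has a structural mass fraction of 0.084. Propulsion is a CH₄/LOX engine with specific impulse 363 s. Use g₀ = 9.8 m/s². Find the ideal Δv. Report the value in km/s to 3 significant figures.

Stage wet mass = m₀ − payload = 171,100 − 7,250 = 163,850 kg.
Stage dry mass = ε × stage wet mass = 0.084 × 163,850 = 13,763.4 kg.
Burnout mass m_f = stage dry + payload = 13,763.4 + 7,250 = 21,013.4 kg.
v_e = Isp · g₀ = 363 × 9.8 = 3557.4 m/s.
From the ideal rocket equation, Δv = v_e · ln(171,100/21,013.4) = 3557.4 × ln(8.142) = 3557.4 × 2.0971 ≈ 7460 m/s.

Δv ≈ 7.46 km/s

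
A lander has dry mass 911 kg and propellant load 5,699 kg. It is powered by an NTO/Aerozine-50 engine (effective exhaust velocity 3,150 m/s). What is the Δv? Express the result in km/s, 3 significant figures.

Δv ≈ 6.24 km/s

m₀ = m_dry + m_prop = 911 + 5,699 = 6,610 kg.
From the ideal rocket equation, Δv = v_e · ln(m₀/m_f) = 3150.0 × ln(7.256) = 3150.0 × 1.9818 ≈ 6242.7 m/s.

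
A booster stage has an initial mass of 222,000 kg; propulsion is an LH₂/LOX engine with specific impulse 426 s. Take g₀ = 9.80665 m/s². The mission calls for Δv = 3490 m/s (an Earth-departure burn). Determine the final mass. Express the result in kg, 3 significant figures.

v_e = Isp · g₀ = 426 × 9.80665 = 4177.6 m/s.
By the Tsiolkovsky rocket equation, m₀/m_f = exp(Δv / v_e) = exp(3490 / 4177.6) = exp(0.8354) = 2.3057.
m_f = m₀ / 2.3057 = 222,000 / 2.3057 = 96,283.1 kg.

final mass ≈ 96300 kg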